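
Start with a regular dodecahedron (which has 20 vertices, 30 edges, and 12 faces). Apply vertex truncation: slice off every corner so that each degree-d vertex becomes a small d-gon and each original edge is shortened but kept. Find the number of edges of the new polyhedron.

Truncation replaces each original edge-end by a new vertex, so V′ = 2E = 60.
Each original edge survives, and each old vertex of degree d contributes d new edges; summing degrees gives Σd = 2E, so E′ = E + 2E = 3E = 90.
Each original face survives and each original vertex becomes one new face: F′ = F + V = 32.

90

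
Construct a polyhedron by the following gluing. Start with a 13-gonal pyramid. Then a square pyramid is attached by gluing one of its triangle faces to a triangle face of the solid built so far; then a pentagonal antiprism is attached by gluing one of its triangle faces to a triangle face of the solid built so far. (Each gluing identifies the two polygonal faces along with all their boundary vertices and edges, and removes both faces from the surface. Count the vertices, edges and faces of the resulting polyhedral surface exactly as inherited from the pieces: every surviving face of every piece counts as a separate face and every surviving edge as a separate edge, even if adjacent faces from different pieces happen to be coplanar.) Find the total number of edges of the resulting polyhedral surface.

48

A 13-gonal pyramid: V=14, E=26, F=14.
Attach a square pyramid (V=5, E=8, F=5) along a 3-gon: merge 3 vertices and 3 edges, delete both glued faces → V=16, E=31, F=17.
Attach a pentagonal antiprism (V=10, E=20, F=12) along a 3-gon: merge 3 vertices and 3 edges, delete both glued faces → V=23, E=48, F=27.
Check: V − E + F = 23 − 48 + 27 = 2.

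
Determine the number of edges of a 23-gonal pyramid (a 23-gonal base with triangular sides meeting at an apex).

46

A pyramid on an n-gon base has one n-gon and n triangles: V = 23 + 1 = 24, E = 2·23 = 46, F = 23 + 1 = 24.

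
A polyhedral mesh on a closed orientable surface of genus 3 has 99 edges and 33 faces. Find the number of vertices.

62

For a closed orientable surface of genus 3, χ = 2 − 2·3 = -4.
V = -4 + E − F = -4 + 99 − 33 = 62.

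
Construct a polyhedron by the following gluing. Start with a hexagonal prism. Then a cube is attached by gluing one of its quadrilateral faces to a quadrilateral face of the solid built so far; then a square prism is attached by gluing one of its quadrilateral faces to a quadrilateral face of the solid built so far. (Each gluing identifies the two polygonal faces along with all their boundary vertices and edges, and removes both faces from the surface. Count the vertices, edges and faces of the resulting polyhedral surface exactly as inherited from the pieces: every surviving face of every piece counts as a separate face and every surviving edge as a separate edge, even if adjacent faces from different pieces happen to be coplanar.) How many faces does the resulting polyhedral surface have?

A hexagonal prism: V=12, E=18, F=8.
Attach a cube (V=8, E=12, F=6) along a 4-gon: merge 4 vertices and 4 edges, delete both glued faces → V=16, E=26, F=12.
Attach a square prism (V=8, E=12, F=6) along a 4-gon: merge 4 vertices and 4 edges, delete both glued faces → V=20, E=34, F=16.
Check: V − E + F = 20 − 34 + 16 = 2.

16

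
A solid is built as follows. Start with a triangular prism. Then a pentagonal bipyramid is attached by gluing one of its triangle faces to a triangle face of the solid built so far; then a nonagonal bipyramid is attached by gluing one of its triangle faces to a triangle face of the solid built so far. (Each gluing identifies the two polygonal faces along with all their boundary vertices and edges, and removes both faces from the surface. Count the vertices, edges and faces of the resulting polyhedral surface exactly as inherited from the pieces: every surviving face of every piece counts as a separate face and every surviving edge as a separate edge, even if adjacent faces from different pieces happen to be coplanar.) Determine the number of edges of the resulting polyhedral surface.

45

A triangular prism: V=6, E=9, F=5.
Attach a pentagonal bipyramid (V=7, E=15, F=10) along a 3-gon: merge 3 vertices and 3 edges, delete both glued faces → V=10, E=21, F=13.
Attach a nonagonal bipyramid (V=11, E=27, F=18) along a 3-gon: merge 3 vertices and 3 edges, delete both glued faces → V=18, E=45, F=29.
Check: V − E + F = 18 − 45 + 29 = 2.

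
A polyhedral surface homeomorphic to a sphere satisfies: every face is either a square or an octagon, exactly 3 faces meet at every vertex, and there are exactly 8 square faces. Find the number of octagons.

2

Let x be the number of octagons; then F = 8 + x.
Edge–face incidences: 2E = 4·8 + 8·x = 32 + 8x.
Every vertex has degree 3, so 3V = 2E.
Euler: V − E + F = 2 ⇒ (2E)/3 − E + (8 + x) = 2.
Multiply by 6: 2·(2E) − 3·(2E) + 6·(8 + x) = 12, i.e. 48 + 6x − (32 + 8x) = 12.
Collecting terms: −2x + 16 = 12, so −2x = −4, so x = 2.
Then 2E = 32 + 8·2 = 48, so E = 24, V = 2E/3 = 16, F = 8 + 2 = 10.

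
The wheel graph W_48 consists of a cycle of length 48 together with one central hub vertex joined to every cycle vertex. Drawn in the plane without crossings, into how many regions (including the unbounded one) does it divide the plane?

49

W_48 has V = 48 + 1 = 49 vertices and E = 2·48 = 96 edges.
By Euler's formula F = 2 − V + E = 2 − 49 + 96 = 49.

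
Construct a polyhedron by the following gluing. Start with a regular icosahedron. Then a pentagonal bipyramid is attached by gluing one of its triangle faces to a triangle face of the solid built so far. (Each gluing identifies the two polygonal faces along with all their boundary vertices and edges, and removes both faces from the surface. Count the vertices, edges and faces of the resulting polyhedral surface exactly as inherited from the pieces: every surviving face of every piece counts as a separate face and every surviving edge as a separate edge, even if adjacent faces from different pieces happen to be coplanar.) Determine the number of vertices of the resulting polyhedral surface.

A regular icosahedron: V=12, E=30, F=20.
Attach a pentagonal bipyramid (V=7, E=15, F=10) along a 3-gon: merge 3 vertices and 3 edges, delete both glued faces → V=16, E=42, F=28.
Check: V − E + F = 16 − 42 + 28 = 2.

16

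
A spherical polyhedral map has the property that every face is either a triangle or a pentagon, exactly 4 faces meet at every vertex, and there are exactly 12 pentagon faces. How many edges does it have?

60

Let x be the number of triangles; then F = 12 + x.
Edge–face incidences: 2E = 5·12 + 3·x = 60 + 3x.
Every vertex has degree 4, so 4V = 2E.
Euler: V − E + F = 2 ⇒ (2E)/4 − E + (12 + x) = 2.
Multiply by 8: 2·(2E) − 4·(2E) + 8·(12 + x) = 16, i.e. 96 + 8x − 2·(60 + 3x) = 16.
Collecting terms: 2x − 24 = 16, so 2x = 40, so x = 20.
Then 2E = 60 + 3·20 = 120, so E = 60, V = 2E/4 = 30, F = 12 + 20 = 32.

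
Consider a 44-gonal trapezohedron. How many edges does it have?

176

The n-trapezohedron (dual of the n-antiprism) has V = 2·44 + 2 = 90, E = 4·44 = 176, F = 2·44 = 88.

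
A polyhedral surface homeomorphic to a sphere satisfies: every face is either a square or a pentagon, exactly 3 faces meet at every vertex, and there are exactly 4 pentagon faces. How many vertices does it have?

12

Let x be the number of squares; then F = 4 + x.
Edge–face incidences: 2E = 5·4 + 4·x = 20 + 4x.
Every vertex has degree 3, so 3V = 2E.
Euler: V − E + F = 2 ⇒ (2E)/3 − E + (4 + x) = 2.
Multiply by 6: 2·(2E) − 3·(2E) + 6·(4 + x) = 12, i.e. 24 + 6x − (20 + 4x) = 12.
Collecting terms: 2x + 4 = 12, so 2x = 8, so x = 4.
Then 2E = 20 + 4·4 = 36, so E = 18, V = 2E/3 = 12, F = 4 + 4 = 8.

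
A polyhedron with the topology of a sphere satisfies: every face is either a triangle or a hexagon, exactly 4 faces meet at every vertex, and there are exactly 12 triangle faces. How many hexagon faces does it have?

Let x be the number of hexagons; then F = 12 + x.
Edge–face incidences: 2E = 3·12 + 6·x = 36 + 6x.
Every vertex has degree 4, so 4V = 2E.
Euler: V − E + F = 2 ⇒ (2E)/4 − E + (12 + x) = 2.
Multiply by 8: 2·(2E) − 4·(2E) + 8·(12 + x) = 16, i.e. 96 + 8x − 2·(36 + 6x) = 16.
Collecting terms: −4x + 24 = 16, so −4x = −8, so x = 2.
Then 2E = 36 + 6·2 = 48, so E = 24, V = 2E/4 = 12, F = 12 + 2 = 14.

2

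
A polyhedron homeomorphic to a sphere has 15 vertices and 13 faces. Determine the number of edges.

Here V − E + F = 2.
E = V + F − (2) = 15 + 13 − (2) = 26.

26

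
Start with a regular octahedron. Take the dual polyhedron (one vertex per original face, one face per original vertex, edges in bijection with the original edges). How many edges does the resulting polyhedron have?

The base solid has V = 6, E = 12, F = 8.
The dual swaps V and F and preserves E: V′ = F = 8, E′ = E = 12, F′ = V = 6.

12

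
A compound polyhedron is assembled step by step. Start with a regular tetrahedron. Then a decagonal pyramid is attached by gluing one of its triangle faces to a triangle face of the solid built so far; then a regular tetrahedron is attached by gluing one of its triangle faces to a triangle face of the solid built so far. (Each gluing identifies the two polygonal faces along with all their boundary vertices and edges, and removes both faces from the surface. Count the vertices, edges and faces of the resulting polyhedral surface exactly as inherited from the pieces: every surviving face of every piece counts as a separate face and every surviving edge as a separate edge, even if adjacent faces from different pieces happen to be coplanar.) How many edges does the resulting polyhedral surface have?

A regular tetrahedron: V=4, E=6, F=4.
Attach a decagonal pyramid (V=11, E=20, F=11) along a 3-gon: merge 3 vertices and 3 edges, delete both glued faces → V=12, E=23, F=13.
Attach a regular tetrahedron (V=4, E=6, F=4) along a 3-gon: merge 3 vertices and 3 edges, delete both glued faces → V=13, E=26, F=15.
Check: V − E + F = 13 − 26 + 15 = 2.

26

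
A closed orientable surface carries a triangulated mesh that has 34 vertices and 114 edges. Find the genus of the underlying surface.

3

Every face is a triangle and each edge borders two faces, so 3F = 2·114, giving F = 76.
χ = V − E + F = 34 − 114 + 76 = -4.
For a closed orientable surface χ = 2 − 2g, so g = (2 − (-4))/2 = 3.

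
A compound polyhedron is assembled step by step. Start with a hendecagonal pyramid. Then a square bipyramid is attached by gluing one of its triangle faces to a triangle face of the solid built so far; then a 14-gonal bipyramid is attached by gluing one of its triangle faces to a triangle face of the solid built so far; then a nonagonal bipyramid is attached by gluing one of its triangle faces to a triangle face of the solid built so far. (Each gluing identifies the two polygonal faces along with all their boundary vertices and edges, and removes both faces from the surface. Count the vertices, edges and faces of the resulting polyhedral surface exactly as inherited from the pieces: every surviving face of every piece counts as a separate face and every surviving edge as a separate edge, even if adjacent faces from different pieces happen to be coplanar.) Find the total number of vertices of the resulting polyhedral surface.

36

A hendecagonal pyramid: V=12, E=22, F=12.
Attach a square bipyramid (V=6, E=12, F=8) along a 3-gon: merge 3 vertices and 3 edges, delete both glued faces → V=15, E=31, F=18.
Attach a 14-gonal bipyramid (V=16, E=42, F=28) along a 3-gon: merge 3 vertices and 3 edges, delete both glued faces → V=28, E=70, F=44.
Attach a nonagonal bipyramid (V=11, E=27, F=18) along a 3-gon: merge 3 vertices and 3 edges, delete both glued faces → V=36, E=94, F=60.
Check: V − E + F = 36 − 94 + 60 = 2.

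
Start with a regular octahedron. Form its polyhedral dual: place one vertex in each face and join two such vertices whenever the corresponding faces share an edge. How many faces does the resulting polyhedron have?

6

The base solid has V = 6, E = 12, F = 8.
The dual swaps V and F and preserves E: V′ = F = 8, E′ = E = 12, F′ = V = 6.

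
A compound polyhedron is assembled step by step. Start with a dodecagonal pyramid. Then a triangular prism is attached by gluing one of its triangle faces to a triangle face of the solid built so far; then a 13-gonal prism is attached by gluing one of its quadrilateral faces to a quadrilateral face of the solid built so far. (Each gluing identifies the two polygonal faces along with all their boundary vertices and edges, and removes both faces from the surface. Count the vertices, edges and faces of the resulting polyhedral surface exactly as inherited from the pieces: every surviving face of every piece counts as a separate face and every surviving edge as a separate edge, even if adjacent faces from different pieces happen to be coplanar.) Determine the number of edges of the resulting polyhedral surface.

A dodecagonal pyramid: V=13, E=24, F=13.
Attach a triangular prism (V=6, E=9, F=5) along a 3-gon: merge 3 vertices and 3 edges, delete both glued faces → V=16, E=30, F=16.
Attach a 13-gonal prism (V=26, E=39, F=15) along a 4-gon: merge 4 vertices and 4 edges, delete both glued faces → V=38, E=65, F=29.
Check: V − E + F = 38 − 65 + 29 = 2.

65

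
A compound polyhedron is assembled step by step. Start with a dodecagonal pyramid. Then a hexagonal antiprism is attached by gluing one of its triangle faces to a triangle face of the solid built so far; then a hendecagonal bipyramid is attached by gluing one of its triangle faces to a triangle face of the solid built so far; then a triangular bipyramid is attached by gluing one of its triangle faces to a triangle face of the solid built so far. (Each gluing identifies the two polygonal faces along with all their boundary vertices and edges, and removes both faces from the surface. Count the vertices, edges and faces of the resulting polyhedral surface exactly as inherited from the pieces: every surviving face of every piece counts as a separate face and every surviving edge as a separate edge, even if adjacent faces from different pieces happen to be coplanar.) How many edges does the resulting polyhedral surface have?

A dodecagonal pyramid: V=13, E=24, F=13.
Attach a hexagonal antiprism (V=12, E=24, F=14) along a 3-gon: merge 3 vertices and 3 edges, delete both glued faces → V=22, E=45, F=25.
Attach a hendecagonal bipyramid (V=13, E=33, F=22) along a 3-gon: merge 3 vertices and 3 edges, delete both glued faces → V=32, E=75, F=45.
Attach a triangular bipyramid (V=5, E=9, F=6) along a 3-gon: merge 3 vertices and 3 edges, delete both glued faces → V=34, E=81, F=49.
Check: V − E + F = 34 − 81 + 49 = 2.

81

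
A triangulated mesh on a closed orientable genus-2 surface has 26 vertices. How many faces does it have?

χ = 2 − 2·2 = -2, and every face is a triangle so 3F = 2E.
V − E + F = -2 with E = 3F/2 gives 26 − (3/2 − 1)·F = -2, so F = 56 and E = 84.

56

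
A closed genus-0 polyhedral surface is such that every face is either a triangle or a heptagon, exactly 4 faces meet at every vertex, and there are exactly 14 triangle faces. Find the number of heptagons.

Let x be the number of heptagons; then F = 14 + x.
Edge–face incidences: 2E = 3·14 + 7·x = 42 + 7x.
Every vertex has degree 4, so 4V = 2E.
Euler: V − E + F = 2 ⇒ (2E)/4 − E + (14 + x) = 2.
Multiply by 8: 2·(2E) − 4·(2E) + 8·(14 + x) = 16, i.e. 112 + 8x − 2·(42 + 7x) = 16.
Collecting terms: −6x + 28 = 16, so −6x = −12, so x = 2.
Then 2E = 42 + 7·2 = 56, so E = 28, V = 2E/4 = 14, F = 14 + 2 = 16.

2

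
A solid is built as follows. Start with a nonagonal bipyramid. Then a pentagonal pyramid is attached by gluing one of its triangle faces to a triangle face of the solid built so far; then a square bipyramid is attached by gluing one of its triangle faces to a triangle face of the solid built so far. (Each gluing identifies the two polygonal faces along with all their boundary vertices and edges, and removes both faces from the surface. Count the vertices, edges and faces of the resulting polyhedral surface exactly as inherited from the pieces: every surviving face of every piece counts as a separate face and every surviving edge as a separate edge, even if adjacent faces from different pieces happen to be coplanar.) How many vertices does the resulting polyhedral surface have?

17

A nonagonal bipyramid: V=11, E=27, F=18.
Attach a pentagonal pyramid (V=6, E=10, F=6) along a 3-gon: merge 3 vertices and 3 edges, delete both glued faces → V=14, E=34, F=22.
Attach a square bipyramid (V=6, E=12, F=8) along a 3-gon: merge 3 vertices and 3 edges, delete both glued faces → V=17, E=43, F=28.
Check: V − E + F = 17 − 43 + 28 = 2.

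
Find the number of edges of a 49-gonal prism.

147

A prism on an n-gon has two n-gon bases and n rectangular sides: V = 2·49 = 98, E = 3·49 = 147, F = 49 + 2 = 51.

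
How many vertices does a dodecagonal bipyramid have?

A bipyramid over an n-gon has 2n triangular faces and n + 2 vertices: V = 12 + 2 = 14, E = 3·12 = 36, F = 2·12 = 24.
Check: V − E + F = 14 − 36 + 24 = 2.

14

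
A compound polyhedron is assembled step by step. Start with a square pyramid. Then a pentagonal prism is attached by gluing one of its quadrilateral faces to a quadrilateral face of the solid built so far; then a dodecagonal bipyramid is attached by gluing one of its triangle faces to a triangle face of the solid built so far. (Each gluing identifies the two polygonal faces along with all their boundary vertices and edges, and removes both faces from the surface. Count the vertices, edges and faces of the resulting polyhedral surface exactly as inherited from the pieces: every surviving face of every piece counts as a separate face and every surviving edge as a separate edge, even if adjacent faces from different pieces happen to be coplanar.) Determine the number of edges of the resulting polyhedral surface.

A square pyramid: V=5, E=8, F=5.
Attach a pentagonal prism (V=10, E=15, F=7) along a 4-gon: merge 4 vertices and 4 edges, delete both glued faces → V=11, E=19, F=10.
Attach a dodecagonal bipyramid (V=14, E=36, F=24) along a 3-gon: merge 3 vertices and 3 edges, delete both glued faces → V=22, E=52, F=32.
Check: V − E + F = 22 − 52 + 32 = 2.

52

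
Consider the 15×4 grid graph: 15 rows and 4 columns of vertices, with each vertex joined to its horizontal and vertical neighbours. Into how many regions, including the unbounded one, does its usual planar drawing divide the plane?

43

The grid has V = 15·4 = 60 vertices and E = 15·3 + 4·14 = 101 edges.
F = 2 − V + E = 2 − 60 + 101 = 43.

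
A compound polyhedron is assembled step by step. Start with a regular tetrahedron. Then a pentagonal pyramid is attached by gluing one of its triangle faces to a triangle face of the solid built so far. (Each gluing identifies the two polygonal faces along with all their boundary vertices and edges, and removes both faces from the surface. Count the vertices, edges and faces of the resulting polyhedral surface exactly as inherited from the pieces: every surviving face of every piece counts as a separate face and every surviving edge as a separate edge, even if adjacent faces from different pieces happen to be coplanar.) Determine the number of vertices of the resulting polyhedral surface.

7

A regular tetrahedron: V=4, E=6, F=4.
Attach a pentagonal pyramid (V=6, E=10, F=6) along a 3-gon: merge 3 vertices and 3 edges, delete both glued faces → V=7, E=13, F=8.
Check: V − E + F = 7 − 13 + 8 = 2.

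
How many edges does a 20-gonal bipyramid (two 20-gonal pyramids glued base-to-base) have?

A bipyramid over an n-gon has 2n triangular faces and n + 2 vertices: V = 20 + 2 = 22, E = 3·20 = 60, F = 2·20 = 40.

60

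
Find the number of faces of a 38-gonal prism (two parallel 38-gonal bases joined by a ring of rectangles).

A prism on an n-gon has two n-gon bases and n rectangular sides: V = 2·38 = 76, E = 3·38 = 114, F = 38 + 2 = 40.
Check: V − E + F = 76 − 114 + 40 = 2.

40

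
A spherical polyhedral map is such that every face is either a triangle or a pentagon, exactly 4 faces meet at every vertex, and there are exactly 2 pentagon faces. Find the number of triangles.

Let x be the number of triangles; then F = 2 + x.
Edge–face incidences: 2E = 5·2 + 3·x = 10 + 3x.
Every vertex has degree 4, so 4V = 2E.
Euler: V − E + F = 2 ⇒ (2E)/4 − E + (2 + x) = 2.
Multiply by 8: 2·(2E) − 4·(2E) + 8·(2 + x) = 16, i.e. 16 + 8x − 2·(10 + 3x) = 16.
Collecting terms: 2x − 4 = 16, so 2x = 20, so x = 10.
Then 2E = 10 + 3·10 = 40, so E = 20, V = 2E/4 = 10, F = 2 + 10 = 12.

10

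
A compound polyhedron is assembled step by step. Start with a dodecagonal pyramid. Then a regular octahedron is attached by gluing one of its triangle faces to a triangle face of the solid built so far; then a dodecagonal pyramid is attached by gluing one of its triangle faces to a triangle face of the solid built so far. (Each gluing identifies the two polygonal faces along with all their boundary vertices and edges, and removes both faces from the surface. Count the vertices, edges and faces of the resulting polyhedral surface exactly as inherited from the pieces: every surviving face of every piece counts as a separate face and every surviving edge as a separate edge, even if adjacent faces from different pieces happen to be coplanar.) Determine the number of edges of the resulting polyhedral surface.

A dodecagonal pyramid: V=13, E=24, F=13.
Attach a regular octahedron (V=6, E=12, F=8) along a 3-gon: merge 3 vertices and 3 edges, delete both glued faces → V=16, E=33, F=19.
Attach a dodecagonal pyramid (V=13, E=24, F=13) along a 3-gon: merge 3 vertices and 3 edges, delete both glued faces → V=26, E=54, F=30.
Check: V − E + F = 26 − 54 + 30 = 2.

54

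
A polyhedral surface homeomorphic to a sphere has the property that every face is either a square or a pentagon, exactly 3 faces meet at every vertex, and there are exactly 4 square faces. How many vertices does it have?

12

Let x be the number of pentagons; then F = 4 + x.
Edge–face incidences: 2E = 4·4 + 5·x = 16 + 5x.
Every vertex has degree 3, so 3V = 2E.
Euler: V − E + F = 2 ⇒ (2E)/3 − E + (4 + x) = 2.
Multiply by 6: 2·(2E) − 3·(2E) + 6·(4 + x) = 12, i.e. 24 + 6x − (16 + 5x) = 12.
Collecting terms: x + 8 = 12, so x = 4.
Then 2E = 16 + 5·4 = 36, so E = 18, V = 2E/3 = 12, F = 4 + 4 = 8.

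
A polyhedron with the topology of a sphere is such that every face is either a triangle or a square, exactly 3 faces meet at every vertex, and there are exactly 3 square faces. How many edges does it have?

9

Let x be the number of triangles; then F = 3 + x.
Edge–face incidences: 2E = 4·3 + 3·x = 12 + 3x.
Every vertex has degree 3, so 3V = 2E.
Euler: V − E + F = 2 ⇒ (2E)/3 − E + (3 + x) = 2.
Multiply by 6: 2·(2E) − 3·(2E) + 6·(3 + x) = 12, i.e. 18 + 6x − (12 + 3x) = 12.
Collecting terms: 3x + 6 = 12, so 3x = 6, so x = 2.
Then 2E = 12 + 3·2 = 18, so E = 9, V = 2E/3 = 6, F = 3 + 2 = 5.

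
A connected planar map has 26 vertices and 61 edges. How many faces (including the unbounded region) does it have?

37

Euler's formula for a connected plane graph: V − E + F = 2, so F = 2 − 26 + 61 = 37.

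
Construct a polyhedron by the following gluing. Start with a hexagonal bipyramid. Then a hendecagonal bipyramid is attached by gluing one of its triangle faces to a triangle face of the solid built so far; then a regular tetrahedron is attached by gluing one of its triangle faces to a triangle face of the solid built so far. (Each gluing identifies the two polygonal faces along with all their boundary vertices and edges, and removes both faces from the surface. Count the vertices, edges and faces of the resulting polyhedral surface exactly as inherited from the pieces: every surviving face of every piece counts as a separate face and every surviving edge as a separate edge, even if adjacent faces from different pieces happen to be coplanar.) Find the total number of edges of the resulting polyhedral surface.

A hexagonal bipyramid: V=8, E=18, F=12.
Attach a hendecagonal bipyramid (V=13, E=33, F=22) along a 3-gon: merge 3 vertices and 3 edges, delete both glued faces → V=18, E=48, F=32.
Attach a regular tetrahedron (V=4, E=6, F=4) along a 3-gon: merge 3 vertices and 3 edges, delete both glued faces → V=19, E=51, F=34.
Check: V − E + F = 19 − 51 + 34 = 2.

51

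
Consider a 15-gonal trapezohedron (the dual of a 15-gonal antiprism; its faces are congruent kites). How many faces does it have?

30

The n-trapezohedron (dual of the n-antiprism) has V = 2·15 + 2 = 32, E = 4·15 = 60, F = 2·15 = 30.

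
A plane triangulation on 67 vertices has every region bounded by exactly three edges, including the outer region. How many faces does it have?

130

In a plane triangulation 3F = 2E and V − E + F = 2, so F = 2V − 4 = 2·67 − 4 = 130.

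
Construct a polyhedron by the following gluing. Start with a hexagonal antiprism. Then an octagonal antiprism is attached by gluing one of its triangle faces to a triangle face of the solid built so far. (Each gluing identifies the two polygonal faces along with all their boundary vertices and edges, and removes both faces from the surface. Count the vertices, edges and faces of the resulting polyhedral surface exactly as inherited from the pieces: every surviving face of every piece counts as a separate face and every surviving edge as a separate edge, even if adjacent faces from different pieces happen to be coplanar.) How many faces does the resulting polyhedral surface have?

30

A hexagonal antiprism: V=12, E=24, F=14.
Attach an octagonal antiprism (V=16, E=32, F=18) along a 3-gon: merge 3 vertices and 3 edges, delete both glued faces → V=25, E=53, F=30.
Check: V − E + F = 25 − 53 + 30 = 2.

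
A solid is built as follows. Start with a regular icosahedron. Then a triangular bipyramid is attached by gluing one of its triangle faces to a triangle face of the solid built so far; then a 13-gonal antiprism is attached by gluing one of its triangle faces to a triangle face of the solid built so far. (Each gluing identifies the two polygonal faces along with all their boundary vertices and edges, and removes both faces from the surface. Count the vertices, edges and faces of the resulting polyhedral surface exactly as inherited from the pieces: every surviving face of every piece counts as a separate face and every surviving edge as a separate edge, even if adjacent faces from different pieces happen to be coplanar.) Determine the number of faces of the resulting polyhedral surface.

A regular icosahedron: V=12, E=30, F=20.
Attach a triangular bipyramid (V=5, E=9, F=6) along a 3-gon: merge 3 vertices and 3 edges, delete both glued faces → V=14, E=36, F=24.
Attach a 13-gonal antiprism (V=26, E=52, F=28) along a 3-gon: merge 3 vertices and 3 edges, delete both glued faces → V=37, E=85, F=50.
Check: V − E + F = 37 − 85 + 50 = 2.

50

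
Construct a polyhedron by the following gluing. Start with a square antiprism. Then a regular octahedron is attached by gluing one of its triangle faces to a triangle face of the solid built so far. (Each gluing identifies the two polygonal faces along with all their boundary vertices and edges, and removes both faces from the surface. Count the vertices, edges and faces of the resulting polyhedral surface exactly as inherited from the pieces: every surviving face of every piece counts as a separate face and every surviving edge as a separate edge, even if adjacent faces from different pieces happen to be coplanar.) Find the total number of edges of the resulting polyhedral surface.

A square antiprism: V=8, E=16, F=10.
Attach a regular octahedron (V=6, E=12, F=8) along a 3-gon: merge 3 vertices and 3 edges, delete both glued faces → V=11, E=25, F=16.
Check: V − E + F = 11 − 25 + 16 = 2.

25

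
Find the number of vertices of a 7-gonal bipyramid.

9

A bipyramid over an n-gon has 2n triangular faces and n + 2 vertices: V = 7 + 2 = 9, E = 3·7 = 21, F = 2·7 = 14.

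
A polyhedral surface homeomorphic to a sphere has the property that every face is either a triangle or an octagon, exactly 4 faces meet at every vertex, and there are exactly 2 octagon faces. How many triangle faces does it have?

Let x be the number of triangles; then F = 2 + x.
Edge–face incidences: 2E = 8·2 + 3·x = 16 + 3x.
Every vertex has degree 4, so 4V = 2E.
Euler: V − E + F = 2 ⇒ (2E)/4 − E + (2 + x) = 2.
Multiply by 8: 2·(2E) − 4·(2E) + 8·(2 + x) = 16, i.e. 16 + 8x − 2·(16 + 3x) = 16.
Collecting terms: 2x − 16 = 16, so 2x = 32, so x = 16.
Then 2E = 16 + 3·16 = 64, so E = 32, V = 2E/4 = 16, F = 2 + 16 = 18.

16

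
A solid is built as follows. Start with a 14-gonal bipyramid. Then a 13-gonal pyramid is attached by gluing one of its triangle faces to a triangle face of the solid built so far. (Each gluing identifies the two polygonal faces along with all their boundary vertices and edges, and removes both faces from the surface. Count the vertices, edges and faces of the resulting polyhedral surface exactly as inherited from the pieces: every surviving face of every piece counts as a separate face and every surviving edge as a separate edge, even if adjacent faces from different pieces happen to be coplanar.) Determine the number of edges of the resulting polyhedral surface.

65

A 14-gonal bipyramid: V=16, E=42, F=28.
Attach a 13-gonal pyramid (V=14, E=26, F=14) along a 3-gon: merge 3 vertices and 3 edges, delete both glued faces → V=27, E=65, F=40.
Check: V − E + F = 27 − 65 + 40 = 2.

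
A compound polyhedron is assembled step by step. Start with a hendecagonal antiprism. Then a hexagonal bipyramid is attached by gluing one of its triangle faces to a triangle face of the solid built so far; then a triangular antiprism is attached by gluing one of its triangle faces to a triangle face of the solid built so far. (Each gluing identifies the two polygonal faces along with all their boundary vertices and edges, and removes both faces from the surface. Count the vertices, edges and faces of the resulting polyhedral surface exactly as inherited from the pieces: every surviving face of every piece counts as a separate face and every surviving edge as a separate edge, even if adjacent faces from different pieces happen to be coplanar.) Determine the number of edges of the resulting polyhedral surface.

A hendecagonal antiprism: V=22, E=44, F=24.
Attach a hexagonal bipyramid (V=8, E=18, F=12) along a 3-gon: merge 3 vertices and 3 edges, delete both glued faces → V=27, E=59, F=34.
Attach a triangular antiprism (V=6, E=12, F=8) along a 3-gon: merge 3 vertices and 3 edges, delete both glued faces → V=30, E=68, F=40.
Check: V − E + F = 30 − 68 + 40 = 2.

68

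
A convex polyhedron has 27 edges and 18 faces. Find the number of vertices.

11

Here V − E + F = 2.
V = 2 + E − F = 2 + 27 − 18 = 11.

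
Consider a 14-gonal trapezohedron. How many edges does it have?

The n-trapezohedron (dual of the n-antiprism) has V = 2·14 + 2 = 30, E = 4·14 = 56, F = 2·14 = 28.

56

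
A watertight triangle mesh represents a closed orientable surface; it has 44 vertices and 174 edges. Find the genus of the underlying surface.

8

Every face is a triangle and each edge borders two faces, so 3F = 2·174, giving F = 116.
χ = V − E + F = 44 − 174 + 116 = -14.
For a closed orientable surface χ = 2 − 2g, so g = (2 − (-14))/2 = 8.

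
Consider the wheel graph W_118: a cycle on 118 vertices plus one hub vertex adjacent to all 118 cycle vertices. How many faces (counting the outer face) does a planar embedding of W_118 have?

119

W_118 has V = 118 + 1 = 119 vertices and E = 2·118 = 236 edges.
By Euler's formula F = 2 − V + E = 2 − 119 + 236 = 119.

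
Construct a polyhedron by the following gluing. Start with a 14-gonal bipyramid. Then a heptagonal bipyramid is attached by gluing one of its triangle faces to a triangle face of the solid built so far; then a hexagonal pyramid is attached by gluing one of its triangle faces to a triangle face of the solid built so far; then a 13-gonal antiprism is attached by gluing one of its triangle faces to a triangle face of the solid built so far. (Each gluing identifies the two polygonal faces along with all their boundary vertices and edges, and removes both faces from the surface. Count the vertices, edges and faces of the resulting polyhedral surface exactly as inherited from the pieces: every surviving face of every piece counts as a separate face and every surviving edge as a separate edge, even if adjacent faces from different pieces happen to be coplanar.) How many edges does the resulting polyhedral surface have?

118

A 14-gonal bipyramid: V=16, E=42, F=28.
Attach a heptagonal bipyramid (V=9, E=21, F=14) along a 3-gon: merge 3 vertices and 3 edges, delete both glued faces → V=22, E=60, F=40.
Attach a hexagonal pyramid (V=7, E=12, F=7) along a 3-gon: merge 3 vertices and 3 edges, delete both glued faces → V=26, E=69, F=45.
Attach a 13-gonal antiprism (V=26, E=52, F=28) along a 3-gon: merge 3 vertices and 3 edges, delete both glued faces → V=49, E=118, F=71.
Check: V − E + F = 49 − 118 + 71 = 2.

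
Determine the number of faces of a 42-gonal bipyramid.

84

A bipyramid over an n-gon has 2n triangular faces and n + 2 vertices: V = 42 + 2 = 44, E = 3·42 = 126, F = 2·42 = 84.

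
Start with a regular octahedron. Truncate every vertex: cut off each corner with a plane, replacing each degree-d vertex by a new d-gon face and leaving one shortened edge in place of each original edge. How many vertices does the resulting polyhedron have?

24

The base solid has V = 6, E = 12, F = 8.
Truncation replaces each original edge-end by a new vertex, so V′ = 2E = 24.
Each original edge survives, and each old vertex of degree d contributes d new edges; summing degrees gives Σd = 2E, so E′ = E + 2E = 3E = 36.
Each original face survives and each original vertex becomes one new face: F′ = F + V = 14.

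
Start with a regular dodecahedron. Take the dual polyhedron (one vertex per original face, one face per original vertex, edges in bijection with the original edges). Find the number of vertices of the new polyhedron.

The base solid has V = 20, E = 30, F = 12.
The dual swaps V and F and preserves E: V′ = F = 12, E′ = E = 30, F′ = V = 20.

12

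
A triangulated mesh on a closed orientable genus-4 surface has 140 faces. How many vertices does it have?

χ = 2 − 2·4 = -6, and every face is a triangle so 3F = 2E.
E = 3·140/2 = 210. Then V = -6 + E − F = -6 + 210 − 140 = 64.

64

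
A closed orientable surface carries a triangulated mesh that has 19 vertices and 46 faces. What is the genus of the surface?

Every face is a triangle, so 2E = 3·46 = 138, giving E = 69.
χ = V − E + F = 19 − 69 + 46 = -4.
For a closed orientable surface χ = 2 − 2g, so g = (2 − (-4))/2 = 3.

3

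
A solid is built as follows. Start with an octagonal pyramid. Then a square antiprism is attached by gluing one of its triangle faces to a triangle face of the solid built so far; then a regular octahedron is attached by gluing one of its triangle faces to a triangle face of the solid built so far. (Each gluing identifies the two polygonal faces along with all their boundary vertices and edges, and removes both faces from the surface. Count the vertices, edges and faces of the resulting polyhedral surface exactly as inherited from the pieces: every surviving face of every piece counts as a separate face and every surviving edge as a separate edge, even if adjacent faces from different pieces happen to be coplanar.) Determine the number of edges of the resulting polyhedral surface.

38

An octagonal pyramid: V=9, E=16, F=9.
Attach a square antiprism (V=8, E=16, F=10) along a 3-gon: merge 3 vertices and 3 edges, delete both glued faces → V=14, E=29, F=17.
Attach a regular octahedron (V=6, E=12, F=8) along a 3-gon: merge 3 vertices and 3 edges, delete both glued faces → V=17, E=38, F=23.
Check: V − E + F = 17 − 38 + 23 = 2.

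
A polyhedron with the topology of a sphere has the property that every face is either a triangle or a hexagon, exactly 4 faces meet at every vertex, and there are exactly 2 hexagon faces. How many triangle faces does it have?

Let x be the number of triangles; then F = 2 + x.
Edge–face incidences: 2E = 6·2 + 3·x = 12 + 3x.
Every vertex has degree 4, so 4V = 2E.
Euler: V − E + F = 2 ⇒ (2E)/4 − E + (2 + x) = 2.
Multiply by 8: 2·(2E) − 4·(2E) + 8·(2 + x) = 16, i.e. 16 + 8x − 2·(12 + 3x) = 16.
Collecting terms: 2x − 8 = 16, so 2x = 24, so x = 12.
Then 2E = 12 + 3·12 = 48, so E = 24, V = 2E/4 = 12, F = 2 + 12 = 14.

12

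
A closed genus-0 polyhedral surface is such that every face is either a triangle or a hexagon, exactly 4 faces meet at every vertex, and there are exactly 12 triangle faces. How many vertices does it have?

Let x be the number of hexagons; then F = 12 + x.
Edge–face incidences: 2E = 3·12 + 6·x = 36 + 6x.
Every vertex has degree 4, so 4V = 2E.
Euler: V − E + F = 2 ⇒ (2E)/4 − E + (12 + x) = 2.
Multiply by 8: 2·(2E) − 4·(2E) + 8·(12 + x) = 16, i.e. 96 + 8x − 2·(36 + 6x) = 16.
Collecting terms: −4x + 24 = 16, so −4x = −8, so x = 2.
Then 2E = 36 + 6·2 = 48, so E = 24, V = 2E/4 = 12, F = 12 + 2 = 14.

12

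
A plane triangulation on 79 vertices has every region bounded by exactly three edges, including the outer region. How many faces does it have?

In a plane triangulation 3F = 2E and V − E + F = 2, so F = 2V − 4 = 2·79 − 4 = 154.

154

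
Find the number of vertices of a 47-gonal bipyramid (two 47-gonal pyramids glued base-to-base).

49

A bipyramid over an n-gon has 2n triangular faces and n + 2 vertices: V = 47 + 2 = 49, E = 3·47 = 141, F = 2·47 = 94.
Check: V − E + F = 49 − 141 + 94 = 2.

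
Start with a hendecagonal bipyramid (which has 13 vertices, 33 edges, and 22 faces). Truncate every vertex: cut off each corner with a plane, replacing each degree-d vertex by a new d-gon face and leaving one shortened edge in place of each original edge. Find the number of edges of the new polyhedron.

Truncation replaces each original edge-end by a new vertex, so V′ = 2E = 66.
Each original edge survives, and each old vertex of degree d contributes d new edges; summing degrees gives Σd = 2E, so E′ = E + 2E = 3E = 99.
Each original face survives and each original vertex becomes one new face: F′ = F + V = 35.

99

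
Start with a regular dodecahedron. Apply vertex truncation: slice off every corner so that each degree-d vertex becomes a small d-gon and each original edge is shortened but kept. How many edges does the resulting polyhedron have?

90

The base solid has V = 20, E = 30, F = 12.
Truncation replaces each original edge-end by a new vertex, so V′ = 2E = 60.
Each original edge survives, and each old vertex of degree d contributes d new edges; summing degrees gives Σd = 2E, so E′ = E + 2E = 3E = 90.
Each original face survives and each original vertex becomes one new face: F′ = F + V = 32.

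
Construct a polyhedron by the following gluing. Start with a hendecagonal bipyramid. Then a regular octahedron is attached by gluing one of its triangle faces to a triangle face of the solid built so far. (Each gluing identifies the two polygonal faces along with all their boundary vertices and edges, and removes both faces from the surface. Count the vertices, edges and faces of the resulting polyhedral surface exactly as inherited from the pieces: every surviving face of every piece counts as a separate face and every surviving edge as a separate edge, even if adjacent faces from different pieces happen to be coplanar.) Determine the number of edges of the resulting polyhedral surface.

A hendecagonal bipyramid: V=13, E=33, F=22.
Attach a regular octahedron (V=6, E=12, F=8) along a 3-gon: merge 3 vertices and 3 edges, delete both glued faces → V=16, E=42, F=28.
Check: V − E + F = 16 − 42 + 28 = 2.

42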